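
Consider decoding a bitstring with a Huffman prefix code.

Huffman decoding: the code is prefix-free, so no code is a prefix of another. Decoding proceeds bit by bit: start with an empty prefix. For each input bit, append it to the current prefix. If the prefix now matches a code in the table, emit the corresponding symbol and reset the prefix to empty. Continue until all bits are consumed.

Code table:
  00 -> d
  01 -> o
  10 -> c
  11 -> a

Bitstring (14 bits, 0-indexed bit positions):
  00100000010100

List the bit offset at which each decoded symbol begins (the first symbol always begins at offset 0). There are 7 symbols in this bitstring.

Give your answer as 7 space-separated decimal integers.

Answer: 0 2 4 6 8 10 12

Derivation:
Bit 0: prefix='0' (no match yet)
Bit 1: prefix='00' -> emit 'd', reset
Bit 2: prefix='1' (no match yet)
Bit 3: prefix='10' -> emit 'c', reset
Bit 4: prefix='0' (no match yet)
Bit 5: prefix='00' -> emit 'd', reset
Bit 6: prefix='0' (no match yet)
Bit 7: prefix='00' -> emit 'd', reset
Bit 8: prefix='0' (no match yet)
Bit 9: prefix='01' -> emit 'o', reset
Bit 10: prefix='0' (no match yet)
Bit 11: prefix='01' -> emit 'o', reset
Bit 12: prefix='0' (no match yet)
Bit 13: prefix='00' -> emit 'd', reset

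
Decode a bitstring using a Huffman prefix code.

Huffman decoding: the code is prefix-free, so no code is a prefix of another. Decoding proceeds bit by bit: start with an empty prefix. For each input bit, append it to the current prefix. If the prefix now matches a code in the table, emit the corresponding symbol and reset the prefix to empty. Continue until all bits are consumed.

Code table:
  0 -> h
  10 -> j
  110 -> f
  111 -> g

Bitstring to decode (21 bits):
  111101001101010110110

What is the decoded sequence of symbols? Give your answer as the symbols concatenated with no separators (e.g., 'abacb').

Answer: gjjhfjjff

Derivation:
Bit 0: prefix='1' (no match yet)
Bit 1: prefix='11' (no match yet)
Bit 2: prefix='111' -> emit 'g', reset
Bit 3: prefix='1' (no match yet)
Bit 4: prefix='10' -> emit 'j', reset
Bit 5: prefix='1' (no match yet)
Bit 6: prefix='10' -> emit 'j', reset
Bit 7: prefix='0' -> emit 'h', reset
Bit 8: prefix='1' (no match yet)
Bit 9: prefix='11' (no match yet)
Bit 10: prefix='110' -> emit 'f', reset
Bit 11: prefix='1' (no match yet)
Bit 12: prefix='10' -> emit 'j', reset
Bit 13: prefix='1' (no match yet)
Bit 14: prefix='10' -> emit 'j', reset
Bit 15: prefix='1' (no match yet)
Bit 16: prefix='11' (no match yet)
Bit 17: prefix='110' -> emit 'f', reset
Bit 18: prefix='1' (no match yet)
Bit 19: prefix='11' (no match yet)
Bit 20: prefix='110' -> emit 'f', reset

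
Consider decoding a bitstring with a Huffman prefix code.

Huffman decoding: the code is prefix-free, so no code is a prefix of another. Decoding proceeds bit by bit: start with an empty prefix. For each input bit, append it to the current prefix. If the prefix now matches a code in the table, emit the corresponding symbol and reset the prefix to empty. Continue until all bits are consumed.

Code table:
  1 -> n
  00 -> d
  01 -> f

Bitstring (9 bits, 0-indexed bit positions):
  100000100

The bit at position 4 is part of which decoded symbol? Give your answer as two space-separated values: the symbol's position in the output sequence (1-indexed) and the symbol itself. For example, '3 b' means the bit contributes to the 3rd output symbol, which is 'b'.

Bit 0: prefix='1' -> emit 'n', reset
Bit 1: prefix='0' (no match yet)
Bit 2: prefix='00' -> emit 'd', reset
Bit 3: prefix='0' (no match yet)
Bit 4: prefix='00' -> emit 'd', reset
Bit 5: prefix='0' (no match yet)
Bit 6: prefix='01' -> emit 'f', reset
Bit 7: prefix='0' (no match yet)
Bit 8: prefix='00' -> emit 'd', reset

Answer: 3 d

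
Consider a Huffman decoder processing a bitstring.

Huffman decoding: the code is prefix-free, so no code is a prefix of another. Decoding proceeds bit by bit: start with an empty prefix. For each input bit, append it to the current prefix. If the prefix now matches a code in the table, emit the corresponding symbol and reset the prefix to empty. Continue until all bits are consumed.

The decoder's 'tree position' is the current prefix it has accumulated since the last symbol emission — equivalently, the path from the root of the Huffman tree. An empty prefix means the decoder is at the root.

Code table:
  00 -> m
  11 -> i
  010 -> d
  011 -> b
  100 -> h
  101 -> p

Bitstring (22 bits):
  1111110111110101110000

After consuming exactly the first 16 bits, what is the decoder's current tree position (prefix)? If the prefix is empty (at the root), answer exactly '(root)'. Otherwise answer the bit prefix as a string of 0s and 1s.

Answer: 01

Derivation:
Bit 0: prefix='1' (no match yet)
Bit 1: prefix='11' -> emit 'i', reset
Bit 2: prefix='1' (no match yet)
Bit 3: prefix='11' -> emit 'i', reset
Bit 4: prefix='1' (no match yet)
Bit 5: prefix='11' -> emit 'i', reset
Bit 6: prefix='0' (no match yet)
Bit 7: prefix='01' (no match yet)
Bit 8: prefix='011' -> emit 'b', reset
Bit 9: prefix='1' (no match yet)
Bit 10: prefix='11' -> emit 'i', reset
Bit 11: prefix='1' (no match yet)
Bit 12: prefix='10' (no match yet)
Bit 13: prefix='101' -> emit 'p', reset
Bit 14: prefix='0' (no match yet)
Bit 15: prefix='01' (no match yet)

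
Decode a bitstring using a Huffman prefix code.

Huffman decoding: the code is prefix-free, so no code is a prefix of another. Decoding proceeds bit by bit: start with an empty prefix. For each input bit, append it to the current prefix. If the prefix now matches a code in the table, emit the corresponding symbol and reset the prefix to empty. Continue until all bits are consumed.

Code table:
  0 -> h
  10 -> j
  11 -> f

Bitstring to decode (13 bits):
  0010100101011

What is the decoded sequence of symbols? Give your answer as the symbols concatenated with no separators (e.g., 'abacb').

Bit 0: prefix='0' -> emit 'h', reset
Bit 1: prefix='0' -> emit 'h', reset
Bit 2: prefix='1' (no match yet)
Bit 3: prefix='10' -> emit 'j', reset
Bit 4: prefix='1' (no match yet)
Bit 5: prefix='10' -> emit 'j', reset
Bit 6: prefix='0' -> emit 'h', reset
Bit 7: prefix='1' (no match yet)
Bit 8: prefix='10' -> emit 'j', reset
Bit 9: prefix='1' (no match yet)
Bit 10: prefix='10' -> emit 'j', reset
Bit 11: prefix='1' (no match yet)
Bit 12: prefix='11' -> emit 'f', reset

Answer: hhjjhjjf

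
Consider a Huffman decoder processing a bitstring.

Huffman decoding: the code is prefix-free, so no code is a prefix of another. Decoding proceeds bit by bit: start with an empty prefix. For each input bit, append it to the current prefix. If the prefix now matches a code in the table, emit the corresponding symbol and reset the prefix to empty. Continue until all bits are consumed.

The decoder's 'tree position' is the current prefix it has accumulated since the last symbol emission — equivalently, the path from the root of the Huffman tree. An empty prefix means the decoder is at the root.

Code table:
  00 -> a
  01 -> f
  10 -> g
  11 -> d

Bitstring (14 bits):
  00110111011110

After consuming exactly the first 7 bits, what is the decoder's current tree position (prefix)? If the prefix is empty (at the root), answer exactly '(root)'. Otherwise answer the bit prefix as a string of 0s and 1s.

Answer: 1

Derivation:
Bit 0: prefix='0' (no match yet)
Bit 1: prefix='00' -> emit 'a', reset
Bit 2: prefix='1' (no match yet)
Bit 3: prefix='11' -> emit 'd', reset
Bit 4: prefix='0' (no match yet)
Bit 5: prefix='01' -> emit 'f', reset
Bit 6: prefix='1' (no match yet)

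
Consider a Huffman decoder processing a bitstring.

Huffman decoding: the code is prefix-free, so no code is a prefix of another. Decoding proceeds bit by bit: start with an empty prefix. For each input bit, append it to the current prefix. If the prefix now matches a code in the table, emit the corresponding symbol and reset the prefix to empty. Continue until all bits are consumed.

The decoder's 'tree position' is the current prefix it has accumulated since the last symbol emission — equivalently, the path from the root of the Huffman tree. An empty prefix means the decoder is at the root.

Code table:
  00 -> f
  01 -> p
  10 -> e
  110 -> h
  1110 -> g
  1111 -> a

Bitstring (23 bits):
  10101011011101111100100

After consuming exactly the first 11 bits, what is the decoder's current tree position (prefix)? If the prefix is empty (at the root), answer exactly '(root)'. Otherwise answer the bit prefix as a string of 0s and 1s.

Answer: 11

Derivation:
Bit 0: prefix='1' (no match yet)
Bit 1: prefix='10' -> emit 'e', reset
Bit 2: prefix='1' (no match yet)
Bit 3: prefix='10' -> emit 'e', reset
Bit 4: prefix='1' (no match yet)
Bit 5: prefix='10' -> emit 'e', reset
Bit 6: prefix='1' (no match yet)
Bit 7: prefix='11' (no match yet)
Bit 8: prefix='110' -> emit 'h', reset
Bit 9: prefix='1' (no match yet)
Bit 10: prefix='11' (no match yet)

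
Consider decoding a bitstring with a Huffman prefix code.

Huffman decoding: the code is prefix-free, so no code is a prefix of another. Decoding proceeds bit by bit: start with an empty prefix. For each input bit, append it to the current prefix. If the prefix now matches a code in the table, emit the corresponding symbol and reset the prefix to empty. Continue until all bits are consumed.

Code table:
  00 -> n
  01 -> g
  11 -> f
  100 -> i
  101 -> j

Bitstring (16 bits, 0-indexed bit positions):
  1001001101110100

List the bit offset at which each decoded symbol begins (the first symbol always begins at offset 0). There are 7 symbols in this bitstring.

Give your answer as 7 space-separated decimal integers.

Answer: 0 3 6 8 10 12 14

Derivation:
Bit 0: prefix='1' (no match yet)
Bit 1: prefix='10' (no match yet)
Bit 2: prefix='100' -> emit 'i', reset
Bit 3: prefix='1' (no match yet)
Bit 4: prefix='10' (no match yet)
Bit 5: prefix='100' -> emit 'i', reset
Bit 6: prefix='1' (no match yet)
Bit 7: prefix='11' -> emit 'f', reset
Bit 8: prefix='0' (no match yet)
Bit 9: prefix='01' -> emit 'g', reset
Bit 10: prefix='1' (no match yet)
Bit 11: prefix='11' -> emit 'f', reset
Bit 12: prefix='0' (no match yet)
Bit 13: prefix='01' -> emit 'g', reset
Bit 14: prefix='0' (no match yet)
Bit 15: prefix='00' -> emit 'n', reset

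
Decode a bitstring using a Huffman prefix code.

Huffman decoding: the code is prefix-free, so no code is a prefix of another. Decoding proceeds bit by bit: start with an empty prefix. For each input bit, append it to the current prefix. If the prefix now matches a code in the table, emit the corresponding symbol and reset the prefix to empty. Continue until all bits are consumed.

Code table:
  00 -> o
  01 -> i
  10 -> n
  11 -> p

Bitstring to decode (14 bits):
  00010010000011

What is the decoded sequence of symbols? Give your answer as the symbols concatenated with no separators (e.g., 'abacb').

Bit 0: prefix='0' (no match yet)
Bit 1: prefix='00' -> emit 'o', reset
Bit 2: prefix='0' (no match yet)
Bit 3: prefix='01' -> emit 'i', reset
Bit 4: prefix='0' (no match yet)
Bit 5: prefix='00' -> emit 'o', reset
Bit 6: prefix='1' (no match yet)
Bit 7: prefix='10' -> emit 'n', reset
Bit 8: prefix='0' (no match yet)
Bit 9: prefix='00' -> emit 'o', reset
Bit 10: prefix='0' (no match yet)
Bit 11: prefix='00' -> emit 'o', reset
Bit 12: prefix='1' (no match yet)
Bit 13: prefix='11' -> emit 'p', reset

Answer: oionoop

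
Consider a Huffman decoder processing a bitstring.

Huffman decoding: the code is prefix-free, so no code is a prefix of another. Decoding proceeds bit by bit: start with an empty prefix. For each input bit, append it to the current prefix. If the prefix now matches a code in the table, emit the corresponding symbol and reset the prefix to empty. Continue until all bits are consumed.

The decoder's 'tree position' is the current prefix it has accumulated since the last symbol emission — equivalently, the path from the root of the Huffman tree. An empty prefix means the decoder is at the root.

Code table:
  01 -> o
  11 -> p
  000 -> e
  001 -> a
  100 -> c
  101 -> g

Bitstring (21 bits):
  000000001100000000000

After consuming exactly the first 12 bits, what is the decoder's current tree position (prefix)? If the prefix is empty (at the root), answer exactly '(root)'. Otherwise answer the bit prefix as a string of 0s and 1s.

Bit 0: prefix='0' (no match yet)
Bit 1: prefix='00' (no match yet)
Bit 2: prefix='000' -> emit 'e', reset
Bit 3: prefix='0' (no match yet)
Bit 4: prefix='00' (no match yet)
Bit 5: prefix='000' -> emit 'e', reset
Bit 6: prefix='0' (no match yet)
Bit 7: prefix='00' (no match yet)
Bit 8: prefix='001' -> emit 'a', reset
Bit 9: prefix='1' (no match yet)
Bit 10: prefix='10' (no match yet)
Bit 11: prefix='100' -> emit 'c', reset

Answer: (root)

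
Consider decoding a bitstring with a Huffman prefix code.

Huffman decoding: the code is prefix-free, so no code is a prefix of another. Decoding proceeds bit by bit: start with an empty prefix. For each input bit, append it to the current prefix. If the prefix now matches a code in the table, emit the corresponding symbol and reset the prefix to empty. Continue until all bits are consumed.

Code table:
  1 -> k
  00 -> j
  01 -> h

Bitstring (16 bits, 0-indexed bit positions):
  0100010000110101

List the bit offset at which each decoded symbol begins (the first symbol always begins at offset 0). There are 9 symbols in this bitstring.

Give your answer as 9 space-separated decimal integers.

Answer: 0 2 4 6 8 10 11 12 14

Derivation:
Bit 0: prefix='0' (no match yet)
Bit 1: prefix='01' -> emit 'h', reset
Bit 2: prefix='0' (no match yet)
Bit 3: prefix='00' -> emit 'j', reset
Bit 4: prefix='0' (no match yet)
Bit 5: prefix='01' -> emit 'h', reset
Bit 6: prefix='0' (no match yet)
Bit 7: prefix='00' -> emit 'j', reset
Bit 8: prefix='0' (no match yet)
Bit 9: prefix='00' -> emit 'j', reset
Bit 10: prefix='1' -> emit 'k', reset
Bit 11: prefix='1' -> emit 'k', reset
Bit 12: prefix='0' (no match yet)
Bit 13: prefix='01' -> emit 'h', reset
Bit 14: prefix='0' (no match yet)
Bit 15: prefix='01' -> emit 'h', reset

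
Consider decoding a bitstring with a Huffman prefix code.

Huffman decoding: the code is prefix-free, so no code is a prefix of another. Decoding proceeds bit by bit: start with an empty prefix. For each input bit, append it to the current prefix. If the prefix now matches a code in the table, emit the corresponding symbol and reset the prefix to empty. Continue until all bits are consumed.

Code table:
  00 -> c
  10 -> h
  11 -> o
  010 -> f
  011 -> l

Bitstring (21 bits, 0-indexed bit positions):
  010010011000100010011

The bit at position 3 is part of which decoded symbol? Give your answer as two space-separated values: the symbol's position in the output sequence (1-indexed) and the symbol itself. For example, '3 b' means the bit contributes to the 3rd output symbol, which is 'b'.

Bit 0: prefix='0' (no match yet)
Bit 1: prefix='01' (no match yet)
Bit 2: prefix='010' -> emit 'f', reset
Bit 3: prefix='0' (no match yet)
Bit 4: prefix='01' (no match yet)
Bit 5: prefix='010' -> emit 'f', reset
Bit 6: prefix='0' (no match yet)
Bit 7: prefix='01' (no match yet)

Answer: 2 f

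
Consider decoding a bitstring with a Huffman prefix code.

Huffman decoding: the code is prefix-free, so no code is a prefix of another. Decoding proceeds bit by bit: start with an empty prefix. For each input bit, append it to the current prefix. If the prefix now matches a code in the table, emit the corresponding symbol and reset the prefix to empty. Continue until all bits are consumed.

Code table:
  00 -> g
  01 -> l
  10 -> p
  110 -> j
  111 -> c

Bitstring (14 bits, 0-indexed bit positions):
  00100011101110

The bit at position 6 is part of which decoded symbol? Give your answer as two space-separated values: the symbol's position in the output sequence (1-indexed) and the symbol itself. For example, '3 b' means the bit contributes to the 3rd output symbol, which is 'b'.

Answer: 4 c

Derivation:
Bit 0: prefix='0' (no match yet)
Bit 1: prefix='00' -> emit 'g', reset
Bit 2: prefix='1' (no match yet)
Bit 3: prefix='10' -> emit 'p', reset
Bit 4: prefix='0' (no match yet)
Bit 5: prefix='00' -> emit 'g', reset
Bit 6: prefix='1' (no match yet)
Bit 7: prefix='11' (no match yet)
Bit 8: prefix='111' -> emit 'c', reset
Bit 9: prefix='0' (no match yet)
Bit 10: prefix='01' -> emit 'l', reset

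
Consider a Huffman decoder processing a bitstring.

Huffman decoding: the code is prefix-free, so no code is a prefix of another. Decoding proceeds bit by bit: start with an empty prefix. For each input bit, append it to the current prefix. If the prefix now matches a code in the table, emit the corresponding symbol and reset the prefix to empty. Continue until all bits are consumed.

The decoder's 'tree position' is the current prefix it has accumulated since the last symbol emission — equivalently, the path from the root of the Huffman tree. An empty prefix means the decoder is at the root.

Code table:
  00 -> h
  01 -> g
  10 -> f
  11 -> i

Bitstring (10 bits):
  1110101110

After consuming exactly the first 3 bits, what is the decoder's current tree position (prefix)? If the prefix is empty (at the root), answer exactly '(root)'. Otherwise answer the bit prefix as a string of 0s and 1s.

Answer: 1

Derivation:
Bit 0: prefix='1' (no match yet)
Bit 1: prefix='11' -> emit 'i', reset
Bit 2: prefix='1' (no match yet)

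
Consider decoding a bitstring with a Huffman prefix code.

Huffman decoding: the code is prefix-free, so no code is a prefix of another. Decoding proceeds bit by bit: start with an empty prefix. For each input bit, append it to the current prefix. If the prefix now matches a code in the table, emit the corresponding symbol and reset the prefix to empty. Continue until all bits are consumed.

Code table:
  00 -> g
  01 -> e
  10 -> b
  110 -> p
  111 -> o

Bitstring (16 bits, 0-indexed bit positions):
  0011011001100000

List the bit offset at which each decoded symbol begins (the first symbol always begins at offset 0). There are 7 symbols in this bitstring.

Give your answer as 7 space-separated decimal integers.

Bit 0: prefix='0' (no match yet)
Bit 1: prefix='00' -> emit 'g', reset
Bit 2: prefix='1' (no match yet)
Bit 3: prefix='11' (no match yet)
Bit 4: prefix='110' -> emit 'p', reset
Bit 5: prefix='1' (no match yet)
Bit 6: prefix='11' (no match yet)
Bit 7: prefix='110' -> emit 'p', reset
Bit 8: prefix='0' (no match yet)
Bit 9: prefix='01' -> emit 'e', reset
Bit 10: prefix='1' (no match yet)
Bit 11: prefix='10' -> emit 'b', reset
Bit 12: prefix='0' (no match yet)
Bit 13: prefix='00' -> emit 'g', reset
Bit 14: prefix='0' (no match yet)
Bit 15: prefix='00' -> emit 'g', reset

Answer: 0 2 5 8 10 12 14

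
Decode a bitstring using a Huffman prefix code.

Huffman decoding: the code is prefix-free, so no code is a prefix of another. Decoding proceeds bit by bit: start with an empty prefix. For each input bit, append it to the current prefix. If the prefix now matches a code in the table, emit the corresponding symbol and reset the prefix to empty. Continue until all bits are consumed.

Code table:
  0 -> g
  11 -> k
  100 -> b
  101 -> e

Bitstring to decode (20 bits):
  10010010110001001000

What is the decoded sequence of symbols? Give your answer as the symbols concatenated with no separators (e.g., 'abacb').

Bit 0: prefix='1' (no match yet)
Bit 1: prefix='10' (no match yet)
Bit 2: prefix='100' -> emit 'b', reset
Bit 3: prefix='1' (no match yet)
Bit 4: prefix='10' (no match yet)
Bit 5: prefix='100' -> emit 'b', reset
Bit 6: prefix='1' (no match yet)
Bit 7: prefix='10' (no match yet)
Bit 8: prefix='101' -> emit 'e', reset
Bit 9: prefix='1' (no match yet)
Bit 10: prefix='10' (no match yet)
Bit 11: prefix='100' -> emit 'b', reset
Bit 12: prefix='0' -> emit 'g', reset
Bit 13: prefix='1' (no match yet)
Bit 14: prefix='10' (no match yet)
Bit 15: prefix='100' -> emit 'b', reset
Bit 16: prefix='1' (no match yet)
Bit 17: prefix='10' (no match yet)
Bit 18: prefix='100' -> emit 'b', reset
Bit 19: prefix='0' -> emit 'g', reset

Answer: bbebgbbg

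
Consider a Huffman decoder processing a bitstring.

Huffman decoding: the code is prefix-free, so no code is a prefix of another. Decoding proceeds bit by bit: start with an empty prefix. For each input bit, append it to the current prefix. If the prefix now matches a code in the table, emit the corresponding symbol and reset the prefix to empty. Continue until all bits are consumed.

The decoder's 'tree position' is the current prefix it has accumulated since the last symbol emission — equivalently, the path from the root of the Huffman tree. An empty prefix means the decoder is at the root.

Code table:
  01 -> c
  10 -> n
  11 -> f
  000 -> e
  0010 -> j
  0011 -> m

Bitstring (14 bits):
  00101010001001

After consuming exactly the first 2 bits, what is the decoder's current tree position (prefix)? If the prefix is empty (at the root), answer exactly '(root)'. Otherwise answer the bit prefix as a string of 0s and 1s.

Answer: 00

Derivation:
Bit 0: prefix='0' (no match yet)
Bit 1: prefix='00' (no match yet)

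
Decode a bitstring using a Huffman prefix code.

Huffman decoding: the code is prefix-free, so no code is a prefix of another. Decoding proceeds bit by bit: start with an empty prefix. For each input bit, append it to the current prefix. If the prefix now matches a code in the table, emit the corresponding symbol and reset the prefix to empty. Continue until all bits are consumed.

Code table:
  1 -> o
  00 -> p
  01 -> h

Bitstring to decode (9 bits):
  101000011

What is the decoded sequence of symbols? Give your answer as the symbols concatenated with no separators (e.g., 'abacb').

Bit 0: prefix='1' -> emit 'o', reset
Bit 1: prefix='0' (no match yet)
Bit 2: prefix='01' -> emit 'h', reset
Bit 3: prefix='0' (no match yet)
Bit 4: prefix='00' -> emit 'p', reset
Bit 5: prefix='0' (no match yet)
Bit 6: prefix='00' -> emit 'p', reset
Bit 7: prefix='1' -> emit 'o', reset
Bit 8: prefix='1' -> emit 'o', reset

Answer: ohppoo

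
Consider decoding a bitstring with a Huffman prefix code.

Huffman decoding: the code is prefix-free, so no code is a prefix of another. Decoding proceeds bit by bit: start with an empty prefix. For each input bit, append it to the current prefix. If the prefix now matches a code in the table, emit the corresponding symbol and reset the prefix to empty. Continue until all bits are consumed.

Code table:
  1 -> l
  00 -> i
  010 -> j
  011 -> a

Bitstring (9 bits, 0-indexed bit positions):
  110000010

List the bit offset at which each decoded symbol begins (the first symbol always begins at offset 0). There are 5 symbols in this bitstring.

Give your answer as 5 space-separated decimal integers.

Answer: 0 1 2 4 6

Derivation:
Bit 0: prefix='1' -> emit 'l', reset
Bit 1: prefix='1' -> emit 'l', reset
Bit 2: prefix='0' (no match yet)
Bit 3: prefix='00' -> emit 'i', reset
Bit 4: prefix='0' (no match yet)
Bit 5: prefix='00' -> emit 'i', reset
Bit 6: prefix='0' (no match yet)
Bit 7: prefix='01' (no match yet)
Bit 8: prefix='010' -> emit 'j', reset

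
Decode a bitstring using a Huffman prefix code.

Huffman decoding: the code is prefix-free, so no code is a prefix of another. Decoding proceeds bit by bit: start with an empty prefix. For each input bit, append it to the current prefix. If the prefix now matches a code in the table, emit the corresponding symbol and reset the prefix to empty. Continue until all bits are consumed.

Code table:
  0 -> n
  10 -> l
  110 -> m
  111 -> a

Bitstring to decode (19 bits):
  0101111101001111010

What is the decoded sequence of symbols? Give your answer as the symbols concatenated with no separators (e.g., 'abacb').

Bit 0: prefix='0' -> emit 'n', reset
Bit 1: prefix='1' (no match yet)
Bit 2: prefix='10' -> emit 'l', reset
Bit 3: prefix='1' (no match yet)
Bit 4: prefix='11' (no match yet)
Bit 5: prefix='111' -> emit 'a', reset
Bit 6: prefix='1' (no match yet)
Bit 7: prefix='11' (no match yet)
Bit 8: prefix='110' -> emit 'm', reset
Bit 9: prefix='1' (no match yet)
Bit 10: prefix='10' -> emit 'l', reset
Bit 11: prefix='0' -> emit 'n', reset
Bit 12: prefix='1' (no match yet)
Bit 13: prefix='11' (no match yet)
Bit 14: prefix='111' -> emit 'a', reset
Bit 15: prefix='1' (no match yet)
Bit 16: prefix='10' -> emit 'l', reset
Bit 17: prefix='1' (no match yet)
Bit 18: prefix='10' -> emit 'l', reset

Answer: nlamlnall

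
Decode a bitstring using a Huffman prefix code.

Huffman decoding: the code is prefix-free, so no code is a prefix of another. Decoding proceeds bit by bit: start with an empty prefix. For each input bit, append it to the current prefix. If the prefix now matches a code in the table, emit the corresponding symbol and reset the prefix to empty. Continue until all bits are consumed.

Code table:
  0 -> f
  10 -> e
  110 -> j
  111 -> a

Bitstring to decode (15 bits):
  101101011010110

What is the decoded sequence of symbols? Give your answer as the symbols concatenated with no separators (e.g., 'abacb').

Answer: ejejej

Derivation:
Bit 0: prefix='1' (no match yet)
Bit 1: prefix='10' -> emit 'e', reset
Bit 2: prefix='1' (no match yet)
Bit 3: prefix='11' (no match yet)
Bit 4: prefix='110' -> emit 'j', reset
Bit 5: prefix='1' (no match yet)
Bit 6: prefix='10' -> emit 'e', reset
Bit 7: prefix='1' (no match yet)
Bit 8: prefix='11' (no match yet)
Bit 9: prefix='110' -> emit 'j', reset
Bit 10: prefix='1' (no match yet)
Bit 11: prefix='10' -> emit 'e', reset
Bit 12: prefix='1' (no match yet)
Bit 13: prefix='11' (no match yet)
Bit 14: prefix='110' -> emit 'j', reset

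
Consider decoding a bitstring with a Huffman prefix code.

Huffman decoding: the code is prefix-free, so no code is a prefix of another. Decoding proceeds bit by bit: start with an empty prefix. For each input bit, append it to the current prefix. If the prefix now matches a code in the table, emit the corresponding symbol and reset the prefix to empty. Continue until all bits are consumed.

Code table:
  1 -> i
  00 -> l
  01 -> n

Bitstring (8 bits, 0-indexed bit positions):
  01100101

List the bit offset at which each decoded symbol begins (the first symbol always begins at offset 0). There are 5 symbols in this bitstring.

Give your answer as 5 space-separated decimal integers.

Bit 0: prefix='0' (no match yet)
Bit 1: prefix='01' -> emit 'n', reset
Bit 2: prefix='1' -> emit 'i', reset
Bit 3: prefix='0' (no match yet)
Bit 4: prefix='00' -> emit 'l', reset
Bit 5: prefix='1' -> emit 'i', reset
Bit 6: prefix='0' (no match yet)
Bit 7: prefix='01' -> emit 'n', reset

Answer: 0 2 3 5 6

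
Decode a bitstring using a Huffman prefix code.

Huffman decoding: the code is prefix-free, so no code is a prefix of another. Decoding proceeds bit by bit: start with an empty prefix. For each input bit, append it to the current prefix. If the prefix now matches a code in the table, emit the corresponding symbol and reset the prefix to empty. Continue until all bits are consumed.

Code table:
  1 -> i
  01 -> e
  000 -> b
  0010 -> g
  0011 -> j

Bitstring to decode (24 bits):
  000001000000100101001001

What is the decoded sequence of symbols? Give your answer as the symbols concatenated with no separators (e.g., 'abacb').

Answer: bgbgeege

Derivation:
Bit 0: prefix='0' (no match yet)
Bit 1: prefix='00' (no match yet)
Bit 2: prefix='000' -> emit 'b', reset
Bit 3: prefix='0' (no match yet)
Bit 4: prefix='00' (no match yet)
Bit 5: prefix='001' (no match yet)
Bit 6: prefix='0010' -> emit 'g', reset
Bit 7: prefix='0' (no match yet)
Bit 8: prefix='00' (no match yet)
Bit 9: prefix='000' -> emit 'b', reset
Bit 10: prefix='0' (no match yet)
Bit 11: prefix='00' (no match yet)
Bit 12: prefix='001' (no match yet)
Bit 13: prefix='0010' -> emit 'g', reset
Bit 14: prefix='0' (no match yet)
Bit 15: prefix='01' -> emit 'e', reset
Bit 16: prefix='0' (no match yet)
Bit 17: prefix='01' -> emit 'e', reset
Bit 18: prefix='0' (no match yet)
Bit 19: prefix='00' (no match yet)
Bit 20: prefix='001' (no match yet)
Bit 21: prefix='0010' -> emit 'g', reset
Bit 22: prefix='0' (no match yet)
Bit 23: prefix='01' -> emit 'e', reset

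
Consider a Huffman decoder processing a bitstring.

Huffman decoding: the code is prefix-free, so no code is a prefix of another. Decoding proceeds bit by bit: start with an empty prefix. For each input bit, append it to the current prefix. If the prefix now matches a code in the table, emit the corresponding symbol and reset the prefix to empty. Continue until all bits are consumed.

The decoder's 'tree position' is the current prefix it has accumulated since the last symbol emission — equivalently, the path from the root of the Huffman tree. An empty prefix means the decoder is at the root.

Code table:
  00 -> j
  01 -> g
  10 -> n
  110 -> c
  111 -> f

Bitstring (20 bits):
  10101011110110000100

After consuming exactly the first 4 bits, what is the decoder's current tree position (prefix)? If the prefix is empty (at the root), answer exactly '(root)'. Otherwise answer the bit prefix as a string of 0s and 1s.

Answer: (root)

Derivation:
Bit 0: prefix='1' (no match yet)
Bit 1: prefix='10' -> emit 'n', reset
Bit 2: prefix='1' (no match yet)
Bit 3: prefix='10' -> emit 'n', reset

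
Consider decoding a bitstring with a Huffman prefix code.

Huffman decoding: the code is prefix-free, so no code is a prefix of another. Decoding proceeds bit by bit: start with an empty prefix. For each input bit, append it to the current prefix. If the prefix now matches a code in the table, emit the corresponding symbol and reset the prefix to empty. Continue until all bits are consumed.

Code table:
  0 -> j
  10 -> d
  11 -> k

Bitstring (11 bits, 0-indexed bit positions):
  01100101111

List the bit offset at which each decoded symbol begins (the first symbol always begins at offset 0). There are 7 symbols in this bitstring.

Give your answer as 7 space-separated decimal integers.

Bit 0: prefix='0' -> emit 'j', reset
Bit 1: prefix='1' (no match yet)
Bit 2: prefix='11' -> emit 'k', reset
Bit 3: prefix='0' -> emit 'j', reset
Bit 4: prefix='0' -> emit 'j', reset
Bit 5: prefix='1' (no match yet)
Bit 6: prefix='10' -> emit 'd', reset
Bit 7: prefix='1' (no match yet)
Bit 8: prefix='11' -> emit 'k', reset
Bit 9: prefix='1' (no match yet)
Bit 10: prefix='11' -> emit 'k', reset

Answer: 0 1 3 4 5 7 9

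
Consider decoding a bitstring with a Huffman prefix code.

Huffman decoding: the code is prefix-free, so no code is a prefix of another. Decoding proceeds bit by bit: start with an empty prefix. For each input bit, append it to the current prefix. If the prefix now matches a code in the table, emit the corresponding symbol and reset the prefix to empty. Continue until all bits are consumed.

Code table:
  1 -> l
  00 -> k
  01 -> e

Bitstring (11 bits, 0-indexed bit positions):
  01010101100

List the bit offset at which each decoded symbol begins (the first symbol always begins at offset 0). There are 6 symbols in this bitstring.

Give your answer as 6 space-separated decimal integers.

Answer: 0 2 4 6 8 9

Derivation:
Bit 0: prefix='0' (no match yet)
Bit 1: prefix='01' -> emit 'e', reset
Bit 2: prefix='0' (no match yet)
Bit 3: prefix='01' -> emit 'e', reset
Bit 4: prefix='0' (no match yet)
Bit 5: prefix='01' -> emit 'e', reset
Bit 6: prefix='0' (no match yet)
Bit 7: prefix='01' -> emit 'e', reset
Bit 8: prefix='1' -> emit 'l', reset
Bit 9: prefix='0' (no match yet)
Bit 10: prefix='00' -> emit 'k', reset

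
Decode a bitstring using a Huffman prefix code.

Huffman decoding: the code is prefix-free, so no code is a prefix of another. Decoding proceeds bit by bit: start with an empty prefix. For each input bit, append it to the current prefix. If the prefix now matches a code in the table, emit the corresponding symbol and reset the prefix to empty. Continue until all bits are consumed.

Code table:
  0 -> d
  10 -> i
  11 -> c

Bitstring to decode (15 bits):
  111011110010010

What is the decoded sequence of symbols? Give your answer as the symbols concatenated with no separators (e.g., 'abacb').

Answer: ciccddidi

Derivation:
Bit 0: prefix='1' (no match yet)
Bit 1: prefix='11' -> emit 'c', reset
Bit 2: prefix='1' (no match yet)
Bit 3: prefix='10' -> emit 'i', reset
Bit 4: prefix='1' (no match yet)
Bit 5: prefix='11' -> emit 'c', reset
Bit 6: prefix='1' (no match yet)
Bit 7: prefix='11' -> emit 'c', reset
Bit 8: prefix='0' -> emit 'd', reset
Bit 9: prefix='0' -> emit 'd', reset
Bit 10: prefix='1' (no match yet)
Bit 11: prefix='10' -> emit 'i', reset
Bit 12: prefix='0' -> emit 'd', reset
Bit 13: prefix='1' (no match yet)
Bit 14: prefix='10' -> emit 'i', reset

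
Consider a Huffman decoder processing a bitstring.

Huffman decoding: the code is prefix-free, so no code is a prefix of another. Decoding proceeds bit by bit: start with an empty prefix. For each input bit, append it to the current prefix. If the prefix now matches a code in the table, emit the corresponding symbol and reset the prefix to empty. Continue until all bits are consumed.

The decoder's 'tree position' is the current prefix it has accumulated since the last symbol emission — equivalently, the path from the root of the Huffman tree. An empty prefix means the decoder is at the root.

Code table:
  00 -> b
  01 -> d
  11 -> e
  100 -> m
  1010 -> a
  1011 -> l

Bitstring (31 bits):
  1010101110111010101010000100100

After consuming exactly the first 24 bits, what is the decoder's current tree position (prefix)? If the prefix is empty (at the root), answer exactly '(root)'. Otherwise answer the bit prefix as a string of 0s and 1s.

Answer: 0

Derivation:
Bit 0: prefix='1' (no match yet)
Bit 1: prefix='10' (no match yet)
Bit 2: prefix='101' (no match yet)
Bit 3: prefix='1010' -> emit 'a', reset
Bit 4: prefix='1' (no match yet)
Bit 5: prefix='10' (no match yet)
Bit 6: prefix='101' (no match yet)
Bit 7: prefix='1011' -> emit 'l', reset
Bit 8: prefix='1' (no match yet)
Bit 9: prefix='10' (no match yet)
Bit 10: prefix='101' (no match yet)
Bit 11: prefix='1011' -> emit 'l', reset
Bit 12: prefix='1' (no match yet)
Bit 13: prefix='10' (no match yet)
Bit 14: prefix='101' (no match yet)
Bit 15: prefix='1010' -> emit 'a', reset
Bit 16: prefix='1' (no match yet)
Bit 17: prefix='10' (no match yet)
Bit 18: prefix='101' (no match yet)
Bit 19: prefix='1010' -> emit 'a', reset
Bit 20: prefix='1' (no match yet)
Bit 21: prefix='10' (no match yet)
Bit 22: prefix='100' -> emit 'm', reset
Bit 23: prefix='0' (no match yet)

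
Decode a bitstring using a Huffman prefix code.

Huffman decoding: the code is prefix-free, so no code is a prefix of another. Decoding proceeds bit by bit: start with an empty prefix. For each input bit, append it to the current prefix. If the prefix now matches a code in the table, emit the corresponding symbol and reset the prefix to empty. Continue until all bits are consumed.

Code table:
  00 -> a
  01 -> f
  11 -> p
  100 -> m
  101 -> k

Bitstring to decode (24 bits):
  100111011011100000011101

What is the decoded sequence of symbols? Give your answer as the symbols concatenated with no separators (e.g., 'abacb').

Bit 0: prefix='1' (no match yet)
Bit 1: prefix='10' (no match yet)
Bit 2: prefix='100' -> emit 'm', reset
Bit 3: prefix='1' (no match yet)
Bit 4: prefix='11' -> emit 'p', reset
Bit 5: prefix='1' (no match yet)
Bit 6: prefix='10' (no match yet)
Bit 7: prefix='101' -> emit 'k', reset
Bit 8: prefix='1' (no match yet)
Bit 9: prefix='10' (no match yet)
Bit 10: prefix='101' -> emit 'k', reset
Bit 11: prefix='1' (no match yet)
Bit 12: prefix='11' -> emit 'p', reset
Bit 13: prefix='0' (no match yet)
Bit 14: prefix='00' -> emit 'a', reset
Bit 15: prefix='0' (no match yet)
Bit 16: prefix='00' -> emit 'a', reset
Bit 17: prefix='0' (no match yet)
Bit 18: prefix='00' -> emit 'a', reset
Bit 19: prefix='1' (no match yet)
Bit 20: prefix='11' -> emit 'p', reset
Bit 21: prefix='1' (no match yet)
Bit 22: prefix='10' (no match yet)
Bit 23: prefix='101' -> emit 'k', reset

Answer: mpkkpaaapk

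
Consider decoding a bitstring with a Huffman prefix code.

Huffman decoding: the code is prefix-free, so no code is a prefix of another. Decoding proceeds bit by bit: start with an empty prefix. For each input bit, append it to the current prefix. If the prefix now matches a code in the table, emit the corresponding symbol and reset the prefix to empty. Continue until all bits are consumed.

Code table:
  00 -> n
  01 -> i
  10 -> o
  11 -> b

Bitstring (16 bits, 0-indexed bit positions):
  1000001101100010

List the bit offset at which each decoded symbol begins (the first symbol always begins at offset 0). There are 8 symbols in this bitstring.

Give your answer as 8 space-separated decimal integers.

Answer: 0 2 4 6 8 10 12 14

Derivation:
Bit 0: prefix='1' (no match yet)
Bit 1: prefix='10' -> emit 'o', reset
Bit 2: prefix='0' (no match yet)
Bit 3: prefix='00' -> emit 'n', reset
Bit 4: prefix='0' (no match yet)
Bit 5: prefix='00' -> emit 'n', reset
Bit 6: prefix='1' (no match yet)
Bit 7: prefix='11' -> emit 'b', reset
Bit 8: prefix='0' (no match yet)
Bit 9: prefix='01' -> emit 'i', reset
Bit 10: prefix='1' (no match yet)
Bit 11: prefix='10' -> emit 'o', reset
Bit 12: prefix='0' (no match yet)
Bit 13: prefix='00' -> emit 'n', reset
Bit 14: prefix='1' (no match yet)
Bit 15: prefix='10' -> emit 'o', reset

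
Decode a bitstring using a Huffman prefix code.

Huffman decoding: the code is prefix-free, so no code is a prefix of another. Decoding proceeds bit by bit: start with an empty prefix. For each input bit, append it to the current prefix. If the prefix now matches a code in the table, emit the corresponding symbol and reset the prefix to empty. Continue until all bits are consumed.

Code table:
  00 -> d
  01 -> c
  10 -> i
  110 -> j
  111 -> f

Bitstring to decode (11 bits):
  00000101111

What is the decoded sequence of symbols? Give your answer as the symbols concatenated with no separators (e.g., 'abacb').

Bit 0: prefix='0' (no match yet)
Bit 1: prefix='00' -> emit 'd', reset
Bit 2: prefix='0' (no match yet)
Bit 3: prefix='00' -> emit 'd', reset
Bit 4: prefix='0' (no match yet)
Bit 5: prefix='01' -> emit 'c', reset
Bit 6: prefix='0' (no match yet)
Bit 7: prefix='01' -> emit 'c', reset
Bit 8: prefix='1' (no match yet)
Bit 9: prefix='11' (no match yet)
Bit 10: prefix='111' -> emit 'f', reset

Answer: ddccf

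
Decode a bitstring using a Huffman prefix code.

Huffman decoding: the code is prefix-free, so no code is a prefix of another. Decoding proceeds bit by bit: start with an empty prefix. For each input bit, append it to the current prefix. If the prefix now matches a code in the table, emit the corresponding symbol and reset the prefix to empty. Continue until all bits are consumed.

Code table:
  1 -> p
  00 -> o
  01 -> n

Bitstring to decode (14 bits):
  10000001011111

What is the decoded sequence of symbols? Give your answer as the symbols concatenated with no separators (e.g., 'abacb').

Bit 0: prefix='1' -> emit 'p', reset
Bit 1: prefix='0' (no match yet)
Bit 2: prefix='00' -> emit 'o', reset
Bit 3: prefix='0' (no match yet)
Bit 4: prefix='00' -> emit 'o', reset
Bit 5: prefix='0' (no match yet)
Bit 6: prefix='00' -> emit 'o', reset
Bit 7: prefix='1' -> emit 'p', reset
Bit 8: prefix='0' (no match yet)
Bit 9: prefix='01' -> emit 'n', reset
Bit 10: prefix='1' -> emit 'p', reset
Bit 11: prefix='1' -> emit 'p', reset
Bit 12: prefix='1' -> emit 'p', reset
Bit 13: prefix='1' -> emit 'p', reset

Answer: pooopnpppp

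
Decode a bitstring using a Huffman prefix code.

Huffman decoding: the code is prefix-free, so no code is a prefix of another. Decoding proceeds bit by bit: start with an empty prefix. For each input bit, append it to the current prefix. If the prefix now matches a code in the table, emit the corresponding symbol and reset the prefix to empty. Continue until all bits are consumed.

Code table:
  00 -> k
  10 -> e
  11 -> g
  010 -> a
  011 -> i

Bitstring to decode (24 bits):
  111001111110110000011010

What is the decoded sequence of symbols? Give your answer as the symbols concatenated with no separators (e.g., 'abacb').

Bit 0: prefix='1' (no match yet)
Bit 1: prefix='11' -> emit 'g', reset
Bit 2: prefix='1' (no match yet)
Bit 3: prefix='10' -> emit 'e', reset
Bit 4: prefix='0' (no match yet)
Bit 5: prefix='01' (no match yet)
Bit 6: prefix='011' -> emit 'i', reset
Bit 7: prefix='1' (no match yet)
Bit 8: prefix='11' -> emit 'g', reset
Bit 9: prefix='1' (no match yet)
Bit 10: prefix='11' -> emit 'g', reset
Bit 11: prefix='0' (no match yet)
Bit 12: prefix='01' (no match yet)
Bit 13: prefix='011' -> emit 'i', reset
Bit 14: prefix='0' (no match yet)
Bit 15: prefix='00' -> emit 'k', reset
Bit 16: prefix='0' (no match yet)
Bit 17: prefix='00' -> emit 'k', reset
Bit 18: prefix='0' (no match yet)
Bit 19: prefix='01' (no match yet)
Bit 20: prefix='011' -> emit 'i', reset
Bit 21: prefix='0' (no match yet)
Bit 22: prefix='01' (no match yet)
Bit 23: prefix='010' -> emit 'a', reset

Answer: geiggikkia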